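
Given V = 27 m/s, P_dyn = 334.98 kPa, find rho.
Formula: P_{dyn} = \frac{1}{2} \rho V^2
Substituting knowns: 334.98 = 0.5·rho·27²/1000
Solving for rho: rho = 2·(334.98·1000)/27² = 919 kg/m³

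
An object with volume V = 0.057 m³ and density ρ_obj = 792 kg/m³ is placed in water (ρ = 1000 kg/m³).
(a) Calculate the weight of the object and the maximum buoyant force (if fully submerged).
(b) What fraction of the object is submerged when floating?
(a) W=rho_obj*g*V=792*9.81*0.057=442.9 N; F_B(max)=rho*g*V=1000*9.81*0.057=559.2 N
(b) Floating fraction=rho_obj/rho=792/1000=0.792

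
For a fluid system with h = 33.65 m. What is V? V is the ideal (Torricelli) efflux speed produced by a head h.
Formula: V = \sqrt{2 g h}
V = √(2·9.81·33.65) = 25.69 m/s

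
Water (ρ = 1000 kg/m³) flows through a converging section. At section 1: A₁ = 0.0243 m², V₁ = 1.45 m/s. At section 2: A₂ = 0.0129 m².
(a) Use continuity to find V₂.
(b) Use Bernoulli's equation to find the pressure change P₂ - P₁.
(a) Continuity: A₁V₁=A₂V₂ -> V₂=A₁V₁/A₂=0.0243*1.45/0.0129=2.73 m/s
(b) Bernoulli: P₂-P₁=0.5*rho*(V₁^2-V₂^2)/1000=0.5*1000*(1.45^2-2.73^2)/1000=-2.675 kPa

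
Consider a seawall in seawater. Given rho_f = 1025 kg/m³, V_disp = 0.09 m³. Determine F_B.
Formula: F_B = \rho_f g V_{disp}
F_B = 1025·9.81·0.09 = 905 N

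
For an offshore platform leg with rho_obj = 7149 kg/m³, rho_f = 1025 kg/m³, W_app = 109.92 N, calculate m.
Formula: W_{app} = mg\left(1 - \frac{\rho_f}{\rho_{obj}}\right)
Substituting knowns: 109.92 = m·9.81·(1 − 1025/7149)
Solving for m: m = 109.92/(9.81·(1 − 1025/7149)) = 13.08 kg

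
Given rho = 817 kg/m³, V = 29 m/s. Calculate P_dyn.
Formula: P_{dyn} = \frac{1}{2} \rho V^2
P_dyn = 0.5·817·29²/1000 = 343.5 kPa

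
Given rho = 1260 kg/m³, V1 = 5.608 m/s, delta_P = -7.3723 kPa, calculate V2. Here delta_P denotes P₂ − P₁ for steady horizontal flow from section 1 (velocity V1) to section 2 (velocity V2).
Formula: \Delta P = \frac{1}{2} \rho (V_1^2 - V_2^2)
Substituting knowns: -7.3723 = 0.5·1260·(5.608² − V2²)/1000
Solving for V2: V2 = √(5.608² − 2·(-7.3723·1000)/1260) = 6.569 m/s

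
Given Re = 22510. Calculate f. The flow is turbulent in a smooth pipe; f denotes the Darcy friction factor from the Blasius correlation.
Formula: f = \frac{0.316}{Re^{0.25}}
f = 0.316/22510^0.25 = 0.0258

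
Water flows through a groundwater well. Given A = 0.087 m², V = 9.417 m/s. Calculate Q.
Formula: Q = A V
Q = 0.087·9.417·1000 = 819.3 L/s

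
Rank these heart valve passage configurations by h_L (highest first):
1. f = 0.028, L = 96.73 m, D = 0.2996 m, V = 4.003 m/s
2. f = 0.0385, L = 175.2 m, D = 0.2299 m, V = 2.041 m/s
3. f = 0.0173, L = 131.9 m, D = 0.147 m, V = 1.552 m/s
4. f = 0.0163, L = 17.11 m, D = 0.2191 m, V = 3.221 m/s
Case 1: h_L = 7.383 m
Case 2: h_L = 6.229 m
Case 3: h_L = 1.906 m
Case 4: h_L = 0.6731 m
Ranking (highest first): 1, 2, 3, 4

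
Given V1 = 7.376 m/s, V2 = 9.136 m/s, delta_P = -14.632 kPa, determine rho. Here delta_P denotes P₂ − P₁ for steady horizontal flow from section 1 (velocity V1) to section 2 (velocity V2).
Formula: \Delta P = \frac{1}{2} \rho (V_1^2 - V_2^2)
Substituting knowns: -14.632 = 0.5·rho·(7.376² − 9.136²)/1000
Solving for rho: rho = 2·(-14.632·1000)/(7.376² − 9.136²) = 1007 kg/m³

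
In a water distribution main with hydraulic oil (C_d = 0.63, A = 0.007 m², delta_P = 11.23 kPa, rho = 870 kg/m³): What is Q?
Formula: Q = C_d A \sqrt{\frac{2 \Delta P}{\rho}}
Q = 0.63·0.007·√(2·(11.23·1000)/870)·1000 = 22.41 L/s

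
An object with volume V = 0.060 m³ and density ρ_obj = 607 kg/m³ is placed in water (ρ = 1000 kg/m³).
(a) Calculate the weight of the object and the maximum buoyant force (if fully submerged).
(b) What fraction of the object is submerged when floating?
(a) W=rho_obj*g*V=607*9.81*0.060=357.3 N; F_B(max)=rho*g*V=1000*9.81*0.060=588.6 N
(b) Floating fraction=rho_obj/rho=607/1000=0.607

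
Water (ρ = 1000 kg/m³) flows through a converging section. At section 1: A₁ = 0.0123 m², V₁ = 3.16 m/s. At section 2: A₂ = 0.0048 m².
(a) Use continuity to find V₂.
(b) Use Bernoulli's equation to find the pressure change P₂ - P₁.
(a) Continuity: A₁V₁=A₂V₂ -> V₂=A₁V₁/A₂=0.0123*3.16/0.0048=8.10 m/s
(b) Bernoulli: P₂-P₁=0.5*rho*(V₁^2-V₂^2)/1000=0.5*1000*(3.16^2-8.10^2)/1000=-27.81 kPa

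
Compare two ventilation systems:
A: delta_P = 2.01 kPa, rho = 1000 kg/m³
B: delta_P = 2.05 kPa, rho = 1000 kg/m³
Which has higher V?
V(A) = 2.005 m/s, V(B) = 2.025 m/s. Answer: B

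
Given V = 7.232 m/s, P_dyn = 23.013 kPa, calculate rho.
Formula: P_{dyn} = \frac{1}{2} \rho V^2
Substituting knowns: 23.013 = 0.5·rho·7.232²/1000
Solving for rho: rho = 2·(23.013·1000)/7.232² = 880 kg/m³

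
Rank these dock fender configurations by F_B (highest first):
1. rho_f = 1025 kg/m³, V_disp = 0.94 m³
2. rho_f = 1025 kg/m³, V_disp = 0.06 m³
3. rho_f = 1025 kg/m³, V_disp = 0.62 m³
Case 1: F_B = 9452 N
Case 2: F_B = 603.3 N
Case 3: F_B = 6234 N
Ranking (highest first): 1, 3, 2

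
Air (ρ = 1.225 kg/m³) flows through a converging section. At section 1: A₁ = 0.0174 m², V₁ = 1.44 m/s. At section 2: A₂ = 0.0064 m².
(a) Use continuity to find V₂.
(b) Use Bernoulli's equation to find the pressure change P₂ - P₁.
(a) Continuity: A₁V₁=A₂V₂ -> V₂=A₁V₁/A₂=0.0174*1.44/0.0064=3.91 m/s
(b) Bernoulli: P₂-P₁=0.5*rho*(V₁^2-V₂^2)/1000=0.5*1.225*(1.44^2-3.91^2)/1000=-0.008094 kPa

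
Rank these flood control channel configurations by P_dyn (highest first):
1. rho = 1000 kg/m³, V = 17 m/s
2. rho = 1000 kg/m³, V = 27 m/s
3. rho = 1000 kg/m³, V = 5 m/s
Case 1: P_dyn = 144.5 kPa
Case 2: P_dyn = 364.5 kPa
Case 3: P_dyn = 12.5 kPa
Ranking (highest first): 2, 1, 3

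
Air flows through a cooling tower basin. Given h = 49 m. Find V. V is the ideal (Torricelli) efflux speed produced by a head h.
Formula: V = \sqrt{2 g h}
V = √(2·9.81·49) = 31.01 m/s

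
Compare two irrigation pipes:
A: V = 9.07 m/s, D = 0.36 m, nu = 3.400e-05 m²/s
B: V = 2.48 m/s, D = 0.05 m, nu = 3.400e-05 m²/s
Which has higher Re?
Re(A) = 96035, Re(B) = 3647. Answer: A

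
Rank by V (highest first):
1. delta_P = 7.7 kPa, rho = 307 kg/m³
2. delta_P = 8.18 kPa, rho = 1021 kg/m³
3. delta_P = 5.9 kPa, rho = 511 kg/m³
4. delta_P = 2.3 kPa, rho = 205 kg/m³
Case 1: V = 7.083 m/s
Case 2: V = 4.003 m/s
Case 3: V = 4.805 m/s
Case 4: V = 4.737 m/s
Ranking (highest first): 1, 3, 4, 2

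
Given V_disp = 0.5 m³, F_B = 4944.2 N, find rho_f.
Formula: F_B = \rho_f g V_{disp}
Substituting knowns: 4944.2 = rho_f·9.81·0.5
Solving for rho_f: rho_f = 4944.2/(9.81·0.5) = 1008 kg/m³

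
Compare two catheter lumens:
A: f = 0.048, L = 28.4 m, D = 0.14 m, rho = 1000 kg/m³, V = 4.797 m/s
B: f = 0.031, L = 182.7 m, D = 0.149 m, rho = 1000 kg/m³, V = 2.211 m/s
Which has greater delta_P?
delta_P(A) = 112 kPa, delta_P(B) = 92.91 kPa. Answer: A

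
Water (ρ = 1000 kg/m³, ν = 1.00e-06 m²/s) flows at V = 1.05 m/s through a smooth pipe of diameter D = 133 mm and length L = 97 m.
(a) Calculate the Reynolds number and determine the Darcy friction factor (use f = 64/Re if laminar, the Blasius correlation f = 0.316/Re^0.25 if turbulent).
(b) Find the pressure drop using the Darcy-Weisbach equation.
(a) Re = V·D/ν = 1.05·0.133/1.00e-06 = 139650 → turbulent (Re > 4000); f = 0.316/Re^0.25 = 0.316/139650^0.25 = 0.016347 (Blasius is strictly valid for Re ≲ 1e5; used here as the smooth-pipe estimate the problem specifies)
(b) Darcy-Weisbach: ΔP = f·(L/D)·½ρV²/1000 = 0.016347·(97/0.133)·½·1000·1.05²/1000 = 6.572 kPa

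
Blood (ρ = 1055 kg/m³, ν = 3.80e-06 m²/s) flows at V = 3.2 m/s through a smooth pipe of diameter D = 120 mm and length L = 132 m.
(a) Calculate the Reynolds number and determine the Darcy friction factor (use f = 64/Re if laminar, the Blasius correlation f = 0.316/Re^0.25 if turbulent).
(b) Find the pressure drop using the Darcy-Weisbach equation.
(a) Re = V·D/ν = 3.2·0.12/3.80e-06 = 101050 → turbulent (Re > 4000); f = 0.316/Re^0.25 = 0.316/101050^0.25 = 0.017724 (Blasius is strictly valid for Re ≲ 1e5; used here as the smooth-pipe estimate the problem specifies)
(b) Darcy-Weisbach: ΔP = f·(L/D)·½ρV²/1000 = 0.017724·(132/0.120)·½·1055·3.2²/1000 = 105.3 kPa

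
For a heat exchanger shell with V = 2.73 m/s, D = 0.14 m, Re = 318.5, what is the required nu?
Formula: Re = \frac{V D}{\nu}
Substituting knowns: 318.5 = 2.73·0.14/nu
Solving for nu: nu = 2.73·0.14/318.5 = 0.0012 m²/s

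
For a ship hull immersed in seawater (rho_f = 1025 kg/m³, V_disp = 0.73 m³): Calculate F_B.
Formula: F_B = \rho_f g V_{disp}
F_B = 1025·9.81·0.73 = 7340 N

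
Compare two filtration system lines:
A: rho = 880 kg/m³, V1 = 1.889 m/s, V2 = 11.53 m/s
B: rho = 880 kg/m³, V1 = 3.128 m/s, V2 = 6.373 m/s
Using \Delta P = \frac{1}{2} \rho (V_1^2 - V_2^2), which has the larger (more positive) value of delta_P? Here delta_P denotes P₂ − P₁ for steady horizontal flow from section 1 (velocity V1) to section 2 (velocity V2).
delta_P(A) = -56.92 kPa, delta_P(B) = -13.57 kPa. Answer: B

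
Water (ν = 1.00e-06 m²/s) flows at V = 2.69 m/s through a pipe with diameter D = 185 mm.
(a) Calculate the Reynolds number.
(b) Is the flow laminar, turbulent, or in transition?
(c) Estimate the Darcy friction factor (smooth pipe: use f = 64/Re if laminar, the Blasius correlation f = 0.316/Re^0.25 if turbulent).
(a) Re = V·D/ν = 2.69·0.185/1.00e-06 = 497650
(b) Flow regime: turbulent (Re > 4000)
(c) Friction factor: f = 0.316/Re^0.25 = 0.316/497650^0.25 = 0.0119 (Blasius is strictly valid for Re ≲ 1e5; used here as the smooth-pipe estimate the problem specifies)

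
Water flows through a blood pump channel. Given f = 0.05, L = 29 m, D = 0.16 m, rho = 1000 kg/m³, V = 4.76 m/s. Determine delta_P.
Formula: \Delta P = f \frac{L}{D} \frac{\rho V^2}{2}
delta_P = 0.05·(29/0.16)·0.5·1000·4.76²/1000 = 102.7 kPa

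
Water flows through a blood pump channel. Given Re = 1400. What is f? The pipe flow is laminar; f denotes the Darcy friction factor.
Formula: f = \frac{64}{Re}
f = 64/1400 = 0.04571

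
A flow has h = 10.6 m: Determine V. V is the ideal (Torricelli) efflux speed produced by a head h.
Formula: V = \sqrt{2 g h}
V = √(2·9.81·10.6) = 14.42 m/s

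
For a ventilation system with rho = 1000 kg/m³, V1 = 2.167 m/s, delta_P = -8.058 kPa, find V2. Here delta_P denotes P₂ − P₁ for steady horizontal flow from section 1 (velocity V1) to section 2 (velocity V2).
Formula: \Delta P = \frac{1}{2} \rho (V_1^2 - V_2^2)
Substituting knowns: -8.058 = 0.5·1000·(2.167² − V2²)/1000
Solving for V2: V2 = √(2.167² − 2·(-8.058·1000)/1000) = 4.562 m/s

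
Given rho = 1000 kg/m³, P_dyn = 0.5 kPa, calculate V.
Formula: P_{dyn} = \frac{1}{2} \rho V^2
Substituting knowns: 0.5 = 0.5·1000·V²/1000
Solving for V: V = √(2·(0.5·1000)/1000) = 1 m/s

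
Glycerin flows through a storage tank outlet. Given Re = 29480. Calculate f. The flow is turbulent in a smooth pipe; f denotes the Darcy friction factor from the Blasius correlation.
Formula: f = \frac{0.316}{Re^{0.25}}
f = 0.316/29480^0.25 = 0.02412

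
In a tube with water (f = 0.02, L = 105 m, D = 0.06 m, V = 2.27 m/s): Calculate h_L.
Formula: h_L = f \frac{L}{D} \frac{V^2}{2g}
h_L = 0.02·(105/0.06)·2.27²/(2·9.81) = 9.192 m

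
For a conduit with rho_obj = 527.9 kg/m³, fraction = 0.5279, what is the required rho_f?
Formula: f_{sub} = \frac{\rho_{obj}}{\rho_f}
Substituting knowns: 0.5279 = 527.9/rho_f
Solving for rho_f: rho_f = 527.9/0.5279 = 1000 kg/m³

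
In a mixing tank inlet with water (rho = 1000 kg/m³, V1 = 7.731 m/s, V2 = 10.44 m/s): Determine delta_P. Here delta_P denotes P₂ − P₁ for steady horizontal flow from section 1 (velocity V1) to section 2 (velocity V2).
Formula: \Delta P = \frac{1}{2} \rho (V_1^2 - V_2^2)
delta_P = 0.5·1000·(7.731² − 10.44²)/1000 = -24.61 kPa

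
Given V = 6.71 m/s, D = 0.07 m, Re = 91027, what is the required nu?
Formula: Re = \frac{V D}{\nu}
Substituting knowns: 91027 = 6.71·0.07/nu
Solving for nu: nu = 6.71·0.07/91027 = 5.160e-06 m²/s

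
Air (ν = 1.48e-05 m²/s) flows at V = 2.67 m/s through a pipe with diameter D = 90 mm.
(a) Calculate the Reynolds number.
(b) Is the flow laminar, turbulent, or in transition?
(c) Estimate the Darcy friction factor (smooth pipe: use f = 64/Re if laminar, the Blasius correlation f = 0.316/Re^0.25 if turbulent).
(a) Re = V·D/ν = 2.67·0.09/1.48e-05 = 16236
(b) Flow regime: turbulent (Re > 4000)
(c) Friction factor: f = 0.316/Re^0.25 = 0.316/16236^0.25 = 0.02799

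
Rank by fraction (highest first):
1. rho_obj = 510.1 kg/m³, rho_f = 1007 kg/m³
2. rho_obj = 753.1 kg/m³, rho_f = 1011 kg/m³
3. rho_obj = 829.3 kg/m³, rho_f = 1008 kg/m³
Case 1: fraction = 0.5066
Case 2: fraction = 0.7449
Case 3: fraction = 0.8227
Ranking (highest first): 3, 2, 1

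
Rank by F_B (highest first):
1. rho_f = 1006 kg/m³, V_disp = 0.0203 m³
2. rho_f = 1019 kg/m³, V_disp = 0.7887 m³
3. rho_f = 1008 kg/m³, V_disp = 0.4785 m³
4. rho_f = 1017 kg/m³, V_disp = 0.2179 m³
Case 1: F_B = 200.3 N
Case 2: F_B = 7884 N
Case 3: F_B = 4732 N
Case 4: F_B = 2174 N
Ranking (highest first): 2, 3, 4, 1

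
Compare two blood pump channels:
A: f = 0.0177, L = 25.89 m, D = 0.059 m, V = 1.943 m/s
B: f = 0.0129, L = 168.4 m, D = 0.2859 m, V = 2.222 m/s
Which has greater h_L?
h_L(A) = 1.495 m, h_L(B) = 1.912 m. Answer: B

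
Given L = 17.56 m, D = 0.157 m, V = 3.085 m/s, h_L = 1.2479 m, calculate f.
Formula: h_L = f \frac{L}{D} \frac{V^2}{2g}
Substituting knowns: 1.2479 = f·(17.56/0.157)·3.085²/(2·9.81)
Solving for f: f = 1.2479·2·9.81/((17.56/0.157)·3.085²) = 0.023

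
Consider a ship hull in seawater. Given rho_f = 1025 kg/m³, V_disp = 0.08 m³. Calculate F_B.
Formula: F_B = \rho_f g V_{disp}
F_B = 1025·9.81·0.08 = 804.4 N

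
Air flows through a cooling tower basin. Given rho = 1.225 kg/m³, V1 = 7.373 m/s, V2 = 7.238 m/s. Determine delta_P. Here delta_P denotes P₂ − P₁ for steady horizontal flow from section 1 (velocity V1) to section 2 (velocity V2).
Formula: \Delta P = \frac{1}{2} \rho (V_1^2 - V_2^2)
delta_P = 0.5·1.225·(7.373² − 7.238²)/1000 = 0.001208 kPa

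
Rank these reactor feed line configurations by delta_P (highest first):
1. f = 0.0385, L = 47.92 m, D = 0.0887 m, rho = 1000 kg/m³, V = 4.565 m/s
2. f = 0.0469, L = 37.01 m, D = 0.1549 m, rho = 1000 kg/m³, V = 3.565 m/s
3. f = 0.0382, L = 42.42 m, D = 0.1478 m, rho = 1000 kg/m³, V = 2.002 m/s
Case 1: delta_P = 216.7 kPa
Case 2: delta_P = 71.21 kPa
Case 3: delta_P = 21.97 kPa
Ranking (highest first): 1, 2, 3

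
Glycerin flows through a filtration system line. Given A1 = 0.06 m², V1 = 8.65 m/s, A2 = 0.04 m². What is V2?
Formula: V_2 = \frac{A_1 V_1}{A_2}
V2 = 0.06·8.65/0.04 = 12.97 m/s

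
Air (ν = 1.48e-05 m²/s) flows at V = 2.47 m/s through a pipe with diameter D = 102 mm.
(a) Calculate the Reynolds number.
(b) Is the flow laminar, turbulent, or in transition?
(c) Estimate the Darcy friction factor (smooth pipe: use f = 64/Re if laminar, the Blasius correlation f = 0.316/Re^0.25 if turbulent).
(a) Re = V·D/ν = 2.47·0.102/1.48e-05 = 17023
(b) Flow regime: turbulent (Re > 4000)
(c) Friction factor: f = 0.316/Re^0.25 = 0.316/17023^0.25 = 0.02766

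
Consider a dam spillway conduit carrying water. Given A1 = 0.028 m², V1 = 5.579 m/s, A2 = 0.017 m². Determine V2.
Formula: V_2 = \frac{A_1 V_1}{A_2}
V2 = 0.028·5.579/0.017 = 9.189 m/s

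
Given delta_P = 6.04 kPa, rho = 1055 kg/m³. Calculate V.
Formula: V = \sqrt{\frac{2 \Delta P}{\rho}}
V = √(2·(6.04·1000)/1055) = 3.384 m/s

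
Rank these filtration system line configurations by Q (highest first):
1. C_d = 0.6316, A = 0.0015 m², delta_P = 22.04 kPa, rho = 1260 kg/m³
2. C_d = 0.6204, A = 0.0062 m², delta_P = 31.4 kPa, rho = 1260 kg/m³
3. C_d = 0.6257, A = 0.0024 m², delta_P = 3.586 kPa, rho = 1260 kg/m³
Case 1: Q = 5.604 L/s
Case 2: Q = 27.16 L/s
Case 3: Q = 3.583 L/s
Ranking (highest first): 2, 1, 3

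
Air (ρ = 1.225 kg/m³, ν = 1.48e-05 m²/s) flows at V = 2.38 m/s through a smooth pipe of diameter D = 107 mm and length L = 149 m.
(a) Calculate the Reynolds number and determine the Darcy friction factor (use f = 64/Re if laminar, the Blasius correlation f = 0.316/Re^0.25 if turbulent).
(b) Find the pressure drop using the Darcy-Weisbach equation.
(a) Re = V·D/ν = 2.38·0.107/1.48e-05 = 17207 → turbulent (Re > 4000); f = 0.316/Re^0.25 = 0.316/17207^0.25 = 0.027591
(b) Darcy-Weisbach: ΔP = f·(L/D)·½ρV²/1000 = 0.027591·(149/0.107)·½·1.225·2.38²/1000 = 0.1333 kPa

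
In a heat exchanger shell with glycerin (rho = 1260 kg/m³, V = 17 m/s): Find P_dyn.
Formula: P_{dyn} = \frac{1}{2} \rho V^2
P_dyn = 0.5·1260·17²/1000 = 182.1 kPa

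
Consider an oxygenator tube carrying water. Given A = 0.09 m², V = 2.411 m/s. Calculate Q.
Formula: Q = A V
Q = 0.09·2.411·1000 = 217 L/s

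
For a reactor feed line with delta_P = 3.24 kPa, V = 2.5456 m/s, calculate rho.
Formula: V = \sqrt{\frac{2 \Delta P}{\rho}}
Substituting knowns: 2.5456 = √(2·(3.24·1000)/rho)
Solving for rho: rho = 2·(3.24·1000)/2.5456² = 1000 kg/m³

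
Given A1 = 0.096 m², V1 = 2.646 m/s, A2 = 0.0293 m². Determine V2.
Formula: V_2 = \frac{A_1 V_1}{A_2}
V2 = 0.096·2.646/0.0293 = 8.669 m/s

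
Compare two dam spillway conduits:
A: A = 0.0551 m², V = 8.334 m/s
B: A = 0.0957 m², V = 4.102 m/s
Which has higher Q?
Q(A) = 459.2 L/s, Q(B) = 392.6 L/s. Answer: A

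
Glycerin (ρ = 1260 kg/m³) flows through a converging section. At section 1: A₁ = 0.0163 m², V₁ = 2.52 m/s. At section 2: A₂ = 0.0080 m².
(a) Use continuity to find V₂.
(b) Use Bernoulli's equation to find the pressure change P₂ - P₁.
(a) Continuity: A₁V₁=A₂V₂ -> V₂=A₁V₁/A₂=0.0163*2.52/0.0080=5.13 m/s
(b) Bernoulli: P₂-P₁=0.5*rho*(V₁^2-V₂^2)/1000=0.5*1260*(2.52^2-5.13^2)/1000=-12.58 kPa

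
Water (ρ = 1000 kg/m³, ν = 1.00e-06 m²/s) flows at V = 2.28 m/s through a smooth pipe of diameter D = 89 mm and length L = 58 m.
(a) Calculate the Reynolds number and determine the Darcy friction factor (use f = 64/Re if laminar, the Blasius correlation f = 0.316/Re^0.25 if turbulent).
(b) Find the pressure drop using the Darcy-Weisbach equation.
(a) Re = V·D/ν = 2.28·0.089/1.00e-06 = 202920 → turbulent (Re > 4000); f = 0.316/Re^0.25 = 0.316/202920^0.25 = 0.014889 (Blasius is strictly valid for Re ≲ 1e5; used here as the smooth-pipe estimate the problem specifies)
(b) Darcy-Weisbach: ΔP = f·(L/D)·½ρV²/1000 = 0.014889·(58/0.089)·½·1000·2.28²/1000 = 25.22 kPa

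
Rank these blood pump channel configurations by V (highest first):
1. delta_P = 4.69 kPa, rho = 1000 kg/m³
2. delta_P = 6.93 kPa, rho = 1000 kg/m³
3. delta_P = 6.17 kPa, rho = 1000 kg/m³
Case 1: V = 3.063 m/s
Case 2: V = 3.723 m/s
Case 3: V = 3.513 m/s
Ranking (highest first): 2, 3, 1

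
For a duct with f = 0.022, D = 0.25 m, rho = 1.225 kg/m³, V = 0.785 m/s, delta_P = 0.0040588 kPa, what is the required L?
Formula: \Delta P = f \frac{L}{D} \frac{\rho V^2}{2}
Substituting knowns: 0.0040588 = 0.022·(L/0.25)·0.5·1.225·0.785²/1000
Solving for L: L = (0.0040588·1000)·0.25/(0.022·0.5·1.225·0.785²) = 122.2 m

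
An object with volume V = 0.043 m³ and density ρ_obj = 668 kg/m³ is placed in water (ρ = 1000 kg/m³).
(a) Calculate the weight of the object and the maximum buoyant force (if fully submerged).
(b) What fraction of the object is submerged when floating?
(a) W=rho_obj*g*V=668*9.81*0.043=281.8 N; F_B(max)=rho*g*V=1000*9.81*0.043=421.8 N
(b) Floating fraction=rho_obj/rho=668/1000=0.668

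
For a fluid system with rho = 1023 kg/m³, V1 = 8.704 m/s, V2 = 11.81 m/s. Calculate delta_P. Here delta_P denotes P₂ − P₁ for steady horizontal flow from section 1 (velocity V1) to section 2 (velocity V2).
Formula: \Delta P = \frac{1}{2} \rho (V_1^2 - V_2^2)
delta_P = 0.5·1023·(8.704² − 11.81²)/1000 = -32.59 kPa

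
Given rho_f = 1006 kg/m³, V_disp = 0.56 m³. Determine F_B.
Formula: F_B = \rho_f g V_{disp}
F_B = 1006·9.81·0.56 = 5527 N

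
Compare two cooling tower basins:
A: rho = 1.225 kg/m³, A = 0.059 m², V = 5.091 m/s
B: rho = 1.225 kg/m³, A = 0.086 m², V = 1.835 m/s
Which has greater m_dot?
m_dot(A) = 0.368 kg/s, m_dot(B) = 0.1933 kg/s. Answer: A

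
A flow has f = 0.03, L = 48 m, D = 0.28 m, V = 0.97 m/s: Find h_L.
Formula: h_L = f \frac{L}{D} \frac{V^2}{2g}
h_L = 0.03·(48/0.28)·0.97²/(2·9.81) = 0.2466 m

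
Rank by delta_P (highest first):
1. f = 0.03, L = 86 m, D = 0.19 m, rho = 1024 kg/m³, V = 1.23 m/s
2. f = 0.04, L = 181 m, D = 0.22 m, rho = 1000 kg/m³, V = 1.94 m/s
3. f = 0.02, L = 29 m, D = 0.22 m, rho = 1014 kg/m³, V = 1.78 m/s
Case 1: delta_P = 10.52 kPa
Case 2: delta_P = 61.93 kPa
Case 3: delta_P = 4.235 kPa
Ranking (highest first): 2, 1, 3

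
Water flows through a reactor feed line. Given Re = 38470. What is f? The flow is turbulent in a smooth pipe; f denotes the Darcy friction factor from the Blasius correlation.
Formula: f = \frac{0.316}{Re^{0.25}}
f = 0.316/38470^0.25 = 0.02256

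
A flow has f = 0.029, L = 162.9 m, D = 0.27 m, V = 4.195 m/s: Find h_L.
Formula: h_L = f \frac{L}{D} \frac{V^2}{2g}
h_L = 0.029·(162.9/0.27)·4.195²/(2·9.81) = 15.69 m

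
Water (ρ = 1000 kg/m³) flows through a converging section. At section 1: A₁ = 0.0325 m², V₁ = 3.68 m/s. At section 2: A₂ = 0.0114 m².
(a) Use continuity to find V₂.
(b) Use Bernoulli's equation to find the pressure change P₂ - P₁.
(a) Continuity: A₁V₁=A₂V₂ -> V₂=A₁V₁/A₂=0.0325*3.68/0.0114=10.49 m/s
(b) Bernoulli: P₂-P₁=0.5*rho*(V₁^2-V₂^2)/1000=0.5*1000*(3.68^2-10.49^2)/1000=-48.25 kPa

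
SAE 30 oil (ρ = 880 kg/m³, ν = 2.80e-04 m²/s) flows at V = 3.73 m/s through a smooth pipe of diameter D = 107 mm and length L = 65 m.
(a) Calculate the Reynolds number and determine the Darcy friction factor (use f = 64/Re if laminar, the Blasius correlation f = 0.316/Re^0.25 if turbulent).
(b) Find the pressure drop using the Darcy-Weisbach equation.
(a) Re = V·D/ν = 3.73·0.107/2.80e-04 = 1425.4 → laminar (Re < 2300); f = 64/Re = 64/1425.4 = 0.0449
(b) Darcy-Weisbach: ΔP = f·(L/D)·½ρV²/1000 = 0.0449·(65/0.107)·½·880·3.73²/1000 = 167 kPa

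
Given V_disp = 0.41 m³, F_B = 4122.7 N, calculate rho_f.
Formula: F_B = \rho_f g V_{disp}
Substituting knowns: 4122.7 = rho_f·9.81·0.41
Solving for rho_f: rho_f = 4122.7/(9.81·0.41) = 1025 kg/m³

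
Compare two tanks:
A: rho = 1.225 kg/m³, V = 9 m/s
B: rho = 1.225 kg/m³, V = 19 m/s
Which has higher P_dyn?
P_dyn(A) = 0.04961 kPa, P_dyn(B) = 0.2211 kPa. Answer: B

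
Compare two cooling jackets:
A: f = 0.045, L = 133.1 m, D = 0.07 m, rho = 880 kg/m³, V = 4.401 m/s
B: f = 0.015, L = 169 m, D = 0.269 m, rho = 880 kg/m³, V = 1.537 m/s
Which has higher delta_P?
delta_P(A) = 729.2 kPa, delta_P(B) = 9.795 kPa. Answer: A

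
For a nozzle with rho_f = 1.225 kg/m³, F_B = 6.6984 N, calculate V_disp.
Formula: F_B = \rho_f g V_{disp}
Substituting knowns: 6.6984 = 1.225·9.81·V_disp
Solving for V_disp: V_disp = 6.6984/(1.225·9.81) = 0.5574 m³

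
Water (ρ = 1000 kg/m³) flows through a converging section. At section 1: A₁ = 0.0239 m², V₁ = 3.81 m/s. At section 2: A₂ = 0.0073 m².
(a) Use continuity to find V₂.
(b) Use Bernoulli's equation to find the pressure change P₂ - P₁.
(a) Continuity: A₁V₁=A₂V₂ -> V₂=A₁V₁/A₂=0.0239*3.81/0.0073=12.47 m/s
(b) Bernoulli: P₂-P₁=0.5*rho*(V₁^2-V₂^2)/1000=0.5*1000*(3.81^2-12.47^2)/1000=-70.49 kPa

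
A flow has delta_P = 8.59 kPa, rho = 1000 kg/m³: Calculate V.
Formula: V = \sqrt{\frac{2 \Delta P}{\rho}}
V = √(2·(8.59·1000)/1000) = 4.145 m/s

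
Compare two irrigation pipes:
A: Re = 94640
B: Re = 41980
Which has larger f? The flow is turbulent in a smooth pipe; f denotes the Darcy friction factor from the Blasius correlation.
f(A) = 0.01802, f(B) = 0.02208. Answer: B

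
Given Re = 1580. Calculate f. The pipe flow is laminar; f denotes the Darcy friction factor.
Formula: f = \frac{64}{Re}
f = 64/1580 = 0.04051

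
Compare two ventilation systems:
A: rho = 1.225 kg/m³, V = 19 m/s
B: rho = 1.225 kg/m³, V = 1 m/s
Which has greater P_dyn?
P_dyn(A) = 0.2211 kPa, P_dyn(B) = 0.0006125 kPa. Answer: A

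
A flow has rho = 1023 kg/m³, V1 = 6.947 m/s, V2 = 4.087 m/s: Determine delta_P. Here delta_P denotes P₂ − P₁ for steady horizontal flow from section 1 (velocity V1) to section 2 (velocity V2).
Formula: \Delta P = \frac{1}{2} \rho (V_1^2 - V_2^2)
delta_P = 0.5·1023·(6.947² − 4.087²)/1000 = 16.14 kPa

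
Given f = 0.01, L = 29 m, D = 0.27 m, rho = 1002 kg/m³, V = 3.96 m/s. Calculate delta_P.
Formula: \Delta P = f \frac{L}{D} \frac{\rho V^2}{2}
delta_P = 0.01·(29/0.27)·0.5·1002·3.96²/1000 = 8.438 kPa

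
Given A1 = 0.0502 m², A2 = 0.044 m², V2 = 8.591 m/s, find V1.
Formula: V_2 = \frac{A_1 V_1}{A_2}
Substituting knowns: 8.591 = 0.0502·V1/0.044
Solving for V1: V1 = 8.591·0.044/0.0502 = 7.53 m/s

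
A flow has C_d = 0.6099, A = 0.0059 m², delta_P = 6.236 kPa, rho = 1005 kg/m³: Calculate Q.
Formula: Q = C_d A \sqrt{\frac{2 \Delta P}{\rho}}
Q = 0.6099·0.0059·√(2·(6.236·1000)/1005)·1000 = 12.68 L/s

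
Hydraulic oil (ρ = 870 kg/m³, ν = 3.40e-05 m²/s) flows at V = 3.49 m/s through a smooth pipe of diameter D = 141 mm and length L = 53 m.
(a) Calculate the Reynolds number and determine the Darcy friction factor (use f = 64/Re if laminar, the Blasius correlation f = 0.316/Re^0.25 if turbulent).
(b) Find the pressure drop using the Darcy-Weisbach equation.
(a) Re = V·D/ν = 3.49·0.141/3.40e-05 = 14473 → turbulent (Re > 4000); f = 0.316/Re^0.25 = 0.316/14473^0.25 = 0.02881
(b) Darcy-Weisbach: ΔP = f·(L/D)·½ρV²/1000 = 0.02881·(53/0.141)·½·870·3.49²/1000 = 57.38 kPa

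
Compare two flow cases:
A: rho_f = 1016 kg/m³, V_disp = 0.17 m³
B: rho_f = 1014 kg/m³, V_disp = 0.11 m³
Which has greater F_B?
F_B(A) = 1694 N, F_B(B) = 1094 N. Answer: A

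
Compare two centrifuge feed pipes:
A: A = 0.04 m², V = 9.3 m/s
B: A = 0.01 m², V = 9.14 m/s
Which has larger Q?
Q(A) = 372 L/s, Q(B) = 91.4 L/s. Answer: A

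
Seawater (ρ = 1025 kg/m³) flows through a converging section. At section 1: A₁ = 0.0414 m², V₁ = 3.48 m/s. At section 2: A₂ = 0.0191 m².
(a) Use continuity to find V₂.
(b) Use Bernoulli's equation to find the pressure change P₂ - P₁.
(a) Continuity: A₁V₁=A₂V₂ -> V₂=A₁V₁/A₂=0.0414*3.48/0.0191=7.54 m/s
(b) Bernoulli: P₂-P₁=0.5*rho*(V₁^2-V₂^2)/1000=0.5*1025*(3.48^2-7.54^2)/1000=-22.93 kPa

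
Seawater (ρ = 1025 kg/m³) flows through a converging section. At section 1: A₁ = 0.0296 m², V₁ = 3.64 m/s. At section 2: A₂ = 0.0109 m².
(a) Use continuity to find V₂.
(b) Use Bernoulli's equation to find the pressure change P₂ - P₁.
(a) Continuity: A₁V₁=A₂V₂ -> V₂=A₁V₁/A₂=0.0296*3.64/0.0109=9.88 m/s
(b) Bernoulli: P₂-P₁=0.5*rho*(V₁^2-V₂^2)/1000=0.5*1025*(3.64^2-9.88^2)/1000=-43.24 kPa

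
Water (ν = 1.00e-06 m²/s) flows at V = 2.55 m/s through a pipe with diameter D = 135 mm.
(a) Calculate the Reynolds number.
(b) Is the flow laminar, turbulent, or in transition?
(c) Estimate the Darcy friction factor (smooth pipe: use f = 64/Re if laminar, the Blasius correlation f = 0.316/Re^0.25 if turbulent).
(a) Re = V·D/ν = 2.55·0.135/1.00e-06 = 344250
(b) Flow regime: turbulent (Re > 4000)
(c) Friction factor: f = 0.316/Re^0.25 = 0.316/344250^0.25 = 0.01305 (Blasius is strictly valid for Re ≲ 1e5; used here as the smooth-pipe estimate the problem specifies)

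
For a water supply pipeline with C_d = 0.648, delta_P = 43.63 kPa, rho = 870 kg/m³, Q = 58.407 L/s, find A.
Formula: Q = C_d A \sqrt{\frac{2 \Delta P}{\rho}}
Substituting knowns: 58.407 = 0.648·A·√(2·(43.63·1000)/870)·1000
Solving for A: A = (58.407/1000)/(0.648·√(2·(43.63·1000)/870)) = 0.009 m²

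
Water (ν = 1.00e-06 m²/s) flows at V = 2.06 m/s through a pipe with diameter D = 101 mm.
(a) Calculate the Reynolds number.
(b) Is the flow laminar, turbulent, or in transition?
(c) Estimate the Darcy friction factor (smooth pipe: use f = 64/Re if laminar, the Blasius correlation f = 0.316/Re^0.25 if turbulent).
(a) Re = V·D/ν = 2.06·0.101/1.00e-06 = 208060
(b) Flow regime: turbulent (Re > 4000)
(c) Friction factor: f = 0.316/Re^0.25 = 0.316/208060^0.25 = 0.0148 (Blasius is strictly valid for Re ≲ 1e5; used here as the smooth-pipe estimate the problem specifies)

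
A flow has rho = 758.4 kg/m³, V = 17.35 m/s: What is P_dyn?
Formula: P_{dyn} = \frac{1}{2} \rho V^2
P_dyn = 0.5·758.4·17.35²/1000 = 114.1 kPa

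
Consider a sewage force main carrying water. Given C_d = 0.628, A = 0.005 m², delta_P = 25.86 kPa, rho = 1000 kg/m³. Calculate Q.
Formula: Q = C_d A \sqrt{\frac{2 \Delta P}{\rho}}
Q = 0.628·0.005·√(2·(25.86·1000)/1000)·1000 = 22.58 L/s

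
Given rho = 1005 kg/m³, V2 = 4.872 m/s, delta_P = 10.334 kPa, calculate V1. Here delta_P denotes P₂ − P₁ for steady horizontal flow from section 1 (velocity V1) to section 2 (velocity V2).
Formula: \Delta P = \frac{1}{2} \rho (V_1^2 - V_2^2)
Substituting knowns: 10.334 = 0.5·1005·(V1² − 4.872²)/1000
Solving for V1: V1 = √(4.872² + 2·(10.334·1000)/1005) = 6.656 m/s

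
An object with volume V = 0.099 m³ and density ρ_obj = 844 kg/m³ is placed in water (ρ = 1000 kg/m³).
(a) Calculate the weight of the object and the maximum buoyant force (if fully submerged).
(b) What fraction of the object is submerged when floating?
(a) W=rho_obj*g*V=844*9.81*0.099=819.7 N; F_B(max)=rho*g*V=1000*9.81*0.099=971.2 N
(b) Floating fraction=rho_obj/rho=844/1000=0.844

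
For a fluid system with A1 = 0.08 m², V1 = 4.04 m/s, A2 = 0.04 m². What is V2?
Formula: V_2 = \frac{A_1 V_1}{A_2}
V2 = 0.08·4.04/0.04 = 8.08 m/s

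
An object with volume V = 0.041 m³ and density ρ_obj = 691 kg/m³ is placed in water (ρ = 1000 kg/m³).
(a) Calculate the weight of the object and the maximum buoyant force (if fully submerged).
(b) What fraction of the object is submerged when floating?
(a) W=rho_obj*g*V=691*9.81*0.041=277.9 N; F_B(max)=rho*g*V=1000*9.81*0.041=402.2 N
(b) Floating fraction=rho_obj/rho=691/1000=0.691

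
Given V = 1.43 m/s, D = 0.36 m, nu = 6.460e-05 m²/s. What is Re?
Formula: Re = \frac{V D}{\nu}
Re = 1.43·0.36/6.460e-05 = 7969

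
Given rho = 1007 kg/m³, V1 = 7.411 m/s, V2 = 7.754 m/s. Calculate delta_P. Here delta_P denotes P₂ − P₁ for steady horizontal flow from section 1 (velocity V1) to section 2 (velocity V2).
Formula: \Delta P = \frac{1}{2} \rho (V_1^2 - V_2^2)
delta_P = 0.5·1007·(7.411² − 7.754²)/1000 = -2.619 kPa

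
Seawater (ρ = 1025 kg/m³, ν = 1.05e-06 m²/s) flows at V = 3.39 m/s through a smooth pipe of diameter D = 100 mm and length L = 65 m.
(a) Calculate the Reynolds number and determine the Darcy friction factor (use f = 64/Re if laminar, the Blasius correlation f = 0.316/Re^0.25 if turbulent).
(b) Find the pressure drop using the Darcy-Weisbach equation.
(a) Re = V·D/ν = 3.39·0.1/1.05e-06 = 322860 → turbulent (Re > 4000); f = 0.316/Re^0.25 = 0.316/322860^0.25 = 0.013257 (Blasius is strictly valid for Re ≲ 1e5; used here as the smooth-pipe estimate the problem specifies)
(b) Darcy-Weisbach: ΔP = f·(L/D)·½ρV²/1000 = 0.013257·(65/0.100)·½·1025·3.39²/1000 = 50.75 kPa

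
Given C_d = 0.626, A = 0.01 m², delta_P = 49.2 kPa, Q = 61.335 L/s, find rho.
Formula: Q = C_d A \sqrt{\frac{2 \Delta P}{\rho}}
Substituting knowns: 61.335 = 0.626·0.01·√(2·(49.2·1000)/rho)·1000
Solving for rho: rho = 2·(49.2·1000)/((61.335/1000)/(0.626·0.01))² = 1025 kg/m³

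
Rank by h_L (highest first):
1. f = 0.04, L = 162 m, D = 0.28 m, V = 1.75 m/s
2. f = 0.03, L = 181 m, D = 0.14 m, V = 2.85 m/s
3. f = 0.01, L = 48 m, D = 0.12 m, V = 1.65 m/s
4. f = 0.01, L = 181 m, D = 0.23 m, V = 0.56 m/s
Case 1: h_L = 3.612 m
Case 2: h_L = 16.06 m
Case 3: h_L = 0.555 m
Case 4: h_L = 0.1258 m
Ranking (highest first): 2, 1, 3, 4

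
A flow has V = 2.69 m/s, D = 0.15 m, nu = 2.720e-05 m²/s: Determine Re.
Formula: Re = \frac{V D}{\nu}
Re = 2.69·0.15/2.720e-05 = 14835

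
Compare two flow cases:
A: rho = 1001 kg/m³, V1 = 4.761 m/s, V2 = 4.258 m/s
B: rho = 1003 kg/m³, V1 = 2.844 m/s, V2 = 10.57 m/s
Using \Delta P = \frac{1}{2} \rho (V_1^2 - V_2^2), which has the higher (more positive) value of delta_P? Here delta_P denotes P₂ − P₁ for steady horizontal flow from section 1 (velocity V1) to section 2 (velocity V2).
delta_P(A) = 2.271 kPa, delta_P(B) = -51.97 kPa. Answer: A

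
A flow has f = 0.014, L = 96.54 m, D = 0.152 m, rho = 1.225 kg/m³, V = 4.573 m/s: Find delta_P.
Formula: \Delta P = f \frac{L}{D} \frac{\rho V^2}{2}
delta_P = 0.014·(96.54/0.152)·0.5·1.225·4.573²/1000 = 0.1139 kPa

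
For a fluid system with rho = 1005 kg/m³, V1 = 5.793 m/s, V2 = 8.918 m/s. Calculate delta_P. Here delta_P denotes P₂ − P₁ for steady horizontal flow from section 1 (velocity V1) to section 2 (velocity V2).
Formula: \Delta P = \frac{1}{2} \rho (V_1^2 - V_2^2)
delta_P = 0.5·1005·(5.793² − 8.918²)/1000 = -23.1 kPa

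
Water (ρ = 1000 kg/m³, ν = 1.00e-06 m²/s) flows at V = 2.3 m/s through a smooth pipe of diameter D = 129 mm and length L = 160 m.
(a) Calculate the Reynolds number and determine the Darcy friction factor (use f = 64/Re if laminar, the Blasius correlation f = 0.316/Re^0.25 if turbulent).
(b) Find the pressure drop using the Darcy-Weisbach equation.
(a) Re = V·D/ν = 2.3·0.129/1.00e-06 = 296700 → turbulent (Re > 4000); f = 0.316/Re^0.25 = 0.316/296700^0.25 = 0.01354 (Blasius is strictly valid for Re ≲ 1e5; used here as the smooth-pipe estimate the problem specifies)
(b) Darcy-Weisbach: ΔP = f·(L/D)·½ρV²/1000 = 0.01354·(160/0.129)·½·1000·2.3²/1000 = 44.42 kPa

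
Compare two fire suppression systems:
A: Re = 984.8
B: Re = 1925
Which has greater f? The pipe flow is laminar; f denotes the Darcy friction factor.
f(A) = 0.06499, f(B) = 0.03325. Answer: A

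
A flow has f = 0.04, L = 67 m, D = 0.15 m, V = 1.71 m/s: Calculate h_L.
Formula: h_L = f \frac{L}{D} \frac{V^2}{2g}
h_L = 0.04·(67/0.15)·1.71²/(2·9.81) = 2.663 m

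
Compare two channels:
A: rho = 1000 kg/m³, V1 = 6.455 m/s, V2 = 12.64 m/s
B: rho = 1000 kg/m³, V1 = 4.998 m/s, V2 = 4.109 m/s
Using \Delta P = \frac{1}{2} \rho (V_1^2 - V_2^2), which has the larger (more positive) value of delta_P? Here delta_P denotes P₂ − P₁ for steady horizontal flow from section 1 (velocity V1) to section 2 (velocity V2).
delta_P(A) = -59.05 kPa, delta_P(B) = 4.048 kPa. Answer: B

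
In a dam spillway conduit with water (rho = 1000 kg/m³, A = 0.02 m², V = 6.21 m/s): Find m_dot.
Formula: \dot{m} = \rho A V
m_dot = 1000·0.02·6.21 = 124.2 kg/s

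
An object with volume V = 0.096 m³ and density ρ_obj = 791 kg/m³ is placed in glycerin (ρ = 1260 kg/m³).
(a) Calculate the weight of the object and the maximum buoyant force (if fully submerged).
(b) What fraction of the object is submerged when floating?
(a) W=rho_obj*g*V=791*9.81*0.096=744.9 N; F_B(max)=rho*g*V=1260*9.81*0.096=1186.6 N
(b) Floating fraction=rho_obj/rho=791/1260=0.628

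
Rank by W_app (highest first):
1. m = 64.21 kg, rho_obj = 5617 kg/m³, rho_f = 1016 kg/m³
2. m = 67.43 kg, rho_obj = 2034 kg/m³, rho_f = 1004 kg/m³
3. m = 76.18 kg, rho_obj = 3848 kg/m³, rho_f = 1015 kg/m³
Case 1: W_app = 516 N
Case 2: W_app = 335 N
Case 3: W_app = 550.2 N
Ranking (highest first): 3, 1, 2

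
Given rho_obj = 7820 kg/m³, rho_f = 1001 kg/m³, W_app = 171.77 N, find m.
Formula: W_{app} = mg\left(1 - \frac{\rho_f}{\rho_{obj}}\right)
Substituting knowns: 171.77 = m·9.81·(1 − 1001/7820)
Solving for m: m = 171.77/(9.81·(1 − 1001/7820)) = 20.08 kg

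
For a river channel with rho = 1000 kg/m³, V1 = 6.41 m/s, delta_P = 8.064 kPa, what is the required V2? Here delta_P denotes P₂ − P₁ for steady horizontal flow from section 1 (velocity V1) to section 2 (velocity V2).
Formula: \Delta P = \frac{1}{2} \rho (V_1^2 - V_2^2)
Substituting knowns: 8.064 = 0.5·1000·(6.41² − V2²)/1000
Solving for V2: V2 = √(6.41² − 2·(8.064·1000)/1000) = 4.996 m/s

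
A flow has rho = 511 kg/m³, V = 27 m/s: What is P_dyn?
Formula: P_{dyn} = \frac{1}{2} \rho V^2
P_dyn = 0.5·511·27²/1000 = 186.3 kPa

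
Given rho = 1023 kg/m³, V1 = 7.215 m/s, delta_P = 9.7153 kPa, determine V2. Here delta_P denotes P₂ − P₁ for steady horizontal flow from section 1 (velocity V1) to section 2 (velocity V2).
Formula: \Delta P = \frac{1}{2} \rho (V_1^2 - V_2^2)
Substituting knowns: 9.7153 = 0.5·1023·(7.215² − V2²)/1000
Solving for V2: V2 = √(7.215² − 2·(9.7153·1000)/1023) = 5.75 m/s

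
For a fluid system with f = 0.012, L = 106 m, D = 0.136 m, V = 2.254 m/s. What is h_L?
Formula: h_L = f \frac{L}{D} \frac{V^2}{2g}
h_L = 0.012·(106/0.136)·2.254²/(2·9.81) = 2.422 m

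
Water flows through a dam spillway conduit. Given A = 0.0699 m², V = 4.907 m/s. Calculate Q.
Formula: Q = A V
Q = 0.0699·4.907·1000 = 343 L/s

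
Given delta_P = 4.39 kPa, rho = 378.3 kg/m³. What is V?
Formula: V = \sqrt{\frac{2 \Delta P}{\rho}}
V = √(2·(4.39·1000)/378.3) = 4.818 m/s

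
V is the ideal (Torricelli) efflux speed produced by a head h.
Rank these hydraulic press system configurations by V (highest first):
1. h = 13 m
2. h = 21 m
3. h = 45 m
Case 1: V = 15.97 m/s
Case 2: V = 20.3 m/s
Case 3: V = 29.71 m/s
Ranking (highest first): 3, 2, 1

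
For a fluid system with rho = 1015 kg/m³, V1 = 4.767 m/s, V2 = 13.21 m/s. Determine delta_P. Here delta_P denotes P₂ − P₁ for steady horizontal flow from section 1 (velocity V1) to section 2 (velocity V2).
Formula: \Delta P = \frac{1}{2} \rho (V_1^2 - V_2^2)
delta_P = 0.5·1015·(4.767² − 13.21²)/1000 = -77.03 kPa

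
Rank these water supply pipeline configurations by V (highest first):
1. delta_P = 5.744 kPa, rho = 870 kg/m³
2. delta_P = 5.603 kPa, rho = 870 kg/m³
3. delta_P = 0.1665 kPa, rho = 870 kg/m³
Case 1: V = 3.634 m/s
Case 2: V = 3.589 m/s
Case 3: V = 0.6187 m/s
Ranking (highest first): 1, 2, 3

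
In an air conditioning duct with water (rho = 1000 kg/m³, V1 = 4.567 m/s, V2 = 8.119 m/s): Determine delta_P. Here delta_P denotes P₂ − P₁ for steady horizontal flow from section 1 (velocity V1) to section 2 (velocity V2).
Formula: \Delta P = \frac{1}{2} \rho (V_1^2 - V_2^2)
delta_P = 0.5·1000·(4.567² − 8.119²)/1000 = -22.53 kPa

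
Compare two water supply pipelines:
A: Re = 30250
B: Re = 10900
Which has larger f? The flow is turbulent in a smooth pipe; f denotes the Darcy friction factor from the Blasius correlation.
f(A) = 0.02396, f(B) = 0.03093. Answer: B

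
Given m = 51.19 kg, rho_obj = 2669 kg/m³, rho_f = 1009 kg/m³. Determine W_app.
Formula: W_{app} = mg\left(1 - \frac{\rho_f}{\rho_{obj}}\right)
W_app = 51.19·9.81·(1 − 1009/2669) = 312.3 N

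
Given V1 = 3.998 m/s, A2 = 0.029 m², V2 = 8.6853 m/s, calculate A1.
Formula: V_2 = \frac{A_1 V_1}{A_2}
Substituting knowns: 8.6853 = A1·3.998/0.029
Solving for A1: A1 = 8.6853·0.029/3.998 = 0.063 m²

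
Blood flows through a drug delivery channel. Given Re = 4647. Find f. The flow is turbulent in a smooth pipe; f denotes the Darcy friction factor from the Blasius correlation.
Formula: f = \frac{0.316}{Re^{0.25}}
f = 0.316/4647^0.25 = 0.03827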